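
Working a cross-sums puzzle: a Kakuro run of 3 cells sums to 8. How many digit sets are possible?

3 distinct digits from 1–9 sum between 6 and 24.
Enumerating: {1,2,5}, {1,3,4}.

2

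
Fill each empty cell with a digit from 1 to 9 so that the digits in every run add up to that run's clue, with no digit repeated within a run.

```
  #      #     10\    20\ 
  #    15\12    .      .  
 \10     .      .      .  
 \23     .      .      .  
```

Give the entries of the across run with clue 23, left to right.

9, 6, 8

23 in 3 cells must be {6,8,9}.
Only 6 fits R3C2 under both its across sum 23 and down sum 10.
Given what's placed, R1C2 must be 3 to fit the 12 across and 10 down.
R1C3 = 12 − 3 = 9 completes the 12 across.
R2C2 = 10 − 9 = 1 completes the 10 down.
R3C3 = 8: the only remaining digit allowed by both the 23 across and the 20 down.
R2C3 = 20 − 17 = 3 completes the 20 down.
R3C1 = 23 − 14 = 9 completes the 23 across.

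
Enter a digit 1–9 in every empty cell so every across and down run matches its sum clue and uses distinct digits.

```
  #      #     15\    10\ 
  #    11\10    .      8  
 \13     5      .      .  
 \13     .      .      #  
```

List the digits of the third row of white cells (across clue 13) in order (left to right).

6, 7

R1C2 = 10 − 8 = 2 completes the 10 across.
R2C3 = 10 − 8 = 2 completes the 10 down.
R3C1 = 11 − 5 = 6 completes the 11 down.
R3C2 = 13 − 6 = 7 completes the 13 across.
R2C2 = 13 − 7 = 6 completes the 13 across.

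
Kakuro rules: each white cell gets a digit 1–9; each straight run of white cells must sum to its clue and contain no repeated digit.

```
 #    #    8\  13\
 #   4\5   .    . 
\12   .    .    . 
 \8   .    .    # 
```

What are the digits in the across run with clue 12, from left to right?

1, 2, 9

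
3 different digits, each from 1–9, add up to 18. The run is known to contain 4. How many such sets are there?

2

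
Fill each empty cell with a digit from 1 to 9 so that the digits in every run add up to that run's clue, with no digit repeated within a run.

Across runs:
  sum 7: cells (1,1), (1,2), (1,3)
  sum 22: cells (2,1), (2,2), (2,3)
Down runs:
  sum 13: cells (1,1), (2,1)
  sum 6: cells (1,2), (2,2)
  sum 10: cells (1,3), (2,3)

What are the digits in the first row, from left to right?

4, 1, 2

7 in 3 cells must be {1,2,4}.
The 7 across and the 13 down share only 4, so (1,1) = 4.
(2,1) = 13 − 4 = 9 completes the 13 down.
Given what's placed, (2,2) must be 5 to fit the 22 across and 6 down.
(2,3) = 22 − 14 = 8 completes the 22 across.
(1,2) = 6 − 5 = 1 completes the 6 down.
(1,3) = 7 − 5 = 2 completes the 7 across.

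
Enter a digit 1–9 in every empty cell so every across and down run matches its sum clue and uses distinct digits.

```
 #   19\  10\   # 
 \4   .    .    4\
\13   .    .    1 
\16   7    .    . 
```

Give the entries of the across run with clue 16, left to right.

7 6 3

4 in 2 cells must be {1,3}.
Given what's placed, R1C1 must be 3 to fit the 4 across and 19 down.
R1C2 = 4 − 3 = 1 completes the 4 across.
R2C1 = 19 − 10 = 9 completes the 19 down.
R2C2 = 13 − 10 = 3 completes the 13 across.
R3C2 = 10 − 4 = 6 completes the 10 down.
R3C3 = 16 − 13 = 3 completes the 16 across.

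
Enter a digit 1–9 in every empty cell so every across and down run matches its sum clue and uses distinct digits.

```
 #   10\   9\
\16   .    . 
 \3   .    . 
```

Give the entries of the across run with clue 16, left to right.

9 7

16 in 2 cells must be {7,9}; 3 in 2 cells must be {1,2}.
The 16 across and the 9 down share only 7, so R1C2 = 7.
R2C2 = 9 − 7 = 2 completes the 9 down.
R1C1 = 16 − 7 = 9 completes the 16 across.
R2C1 = 3 − 2 = 1 completes the 3 across.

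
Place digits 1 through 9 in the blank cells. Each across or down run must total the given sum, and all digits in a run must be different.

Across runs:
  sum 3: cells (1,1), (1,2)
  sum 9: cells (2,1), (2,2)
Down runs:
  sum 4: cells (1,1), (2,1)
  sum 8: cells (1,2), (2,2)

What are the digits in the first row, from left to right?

1 2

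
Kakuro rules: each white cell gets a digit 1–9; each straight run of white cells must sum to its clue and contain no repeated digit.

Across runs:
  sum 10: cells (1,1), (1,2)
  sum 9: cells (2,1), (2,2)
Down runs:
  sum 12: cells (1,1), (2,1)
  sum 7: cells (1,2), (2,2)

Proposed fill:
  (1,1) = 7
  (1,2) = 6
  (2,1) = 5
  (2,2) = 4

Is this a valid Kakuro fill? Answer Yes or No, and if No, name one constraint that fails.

No — the down run (1,2)–(2,2) sums to 10, not 7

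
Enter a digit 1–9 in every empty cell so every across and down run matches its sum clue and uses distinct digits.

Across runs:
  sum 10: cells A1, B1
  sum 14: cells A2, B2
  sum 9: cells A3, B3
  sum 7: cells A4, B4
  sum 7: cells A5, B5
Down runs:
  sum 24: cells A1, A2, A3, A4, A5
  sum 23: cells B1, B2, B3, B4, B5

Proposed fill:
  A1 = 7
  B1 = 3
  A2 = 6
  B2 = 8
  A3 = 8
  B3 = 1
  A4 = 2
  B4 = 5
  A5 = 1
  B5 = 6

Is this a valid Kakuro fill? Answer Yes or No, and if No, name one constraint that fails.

Yes

Across: 7+3=10; 6+8=14; 8+1=9; 2+5=7; 1+6=7. Down: 7+6+8+2+1=24; 3+8+1+5+6=23. No digit repeats within any run.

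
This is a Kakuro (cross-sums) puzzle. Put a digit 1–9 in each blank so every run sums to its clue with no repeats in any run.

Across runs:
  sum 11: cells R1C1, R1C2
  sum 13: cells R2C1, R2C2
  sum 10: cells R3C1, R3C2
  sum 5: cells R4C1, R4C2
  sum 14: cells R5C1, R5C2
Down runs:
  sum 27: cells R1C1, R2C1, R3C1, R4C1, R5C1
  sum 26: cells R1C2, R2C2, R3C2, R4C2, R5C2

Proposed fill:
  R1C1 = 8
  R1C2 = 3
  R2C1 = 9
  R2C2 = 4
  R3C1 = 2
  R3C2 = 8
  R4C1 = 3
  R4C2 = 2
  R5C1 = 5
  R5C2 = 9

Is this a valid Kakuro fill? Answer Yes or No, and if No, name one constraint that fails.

Yes

Across: 8+3=11; 9+4=13; 2+8=10; 3+2=5; 5+9=14. Down: 8+9+2+3+5=27; 3+4+8+2+9=26. No digit repeats within any run.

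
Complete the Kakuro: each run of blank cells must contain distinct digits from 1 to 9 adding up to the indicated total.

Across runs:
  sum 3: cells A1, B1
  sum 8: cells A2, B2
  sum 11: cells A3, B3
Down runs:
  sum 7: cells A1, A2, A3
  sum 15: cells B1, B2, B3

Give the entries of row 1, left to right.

3 in 2 cells must be {1,2}; 7 in 3 cells must be {1,2,4}.
Nothing is forced directly, so branch on A1, whose candidates are 1 or 2. If A1 = 2: that forces B1 = 1, A2 = 1, after which B2 would have to be in {7} for the 8 across but in {5,6,8,9} for the 15 down — contradiction. So A1 = 1.
B1 = 3 − 1 = 2 completes the 3 across.
Given what's placed, A2 must be 2 to fit the 8 across and 7 down.
B2 = 8 − 2 = 6 completes the 8 across.
A3 = 7 − 3 = 4 completes the 7 down.
B3 = 11 − 4 = 7 completes the 11 across.

1 2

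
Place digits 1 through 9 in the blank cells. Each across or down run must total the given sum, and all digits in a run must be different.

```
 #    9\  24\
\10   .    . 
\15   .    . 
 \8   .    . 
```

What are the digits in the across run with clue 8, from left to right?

1, 7

24 in 3 cells must be {7,8,9}.
The 15 across and the 9 down share only 6, so R2C1 = 6.
R2C2 = 15 − 6 = 9 completes the 15 across.
Given what's placed, R3C2 must be 7 to fit the 8 across and 24 down.
R1C2 = 24 − 16 = 8 completes the 24 down.
R3C1 = 8 − 7 = 1 completes the 8 across.
R1C1 = 10 − 8 = 2 completes the 10 across.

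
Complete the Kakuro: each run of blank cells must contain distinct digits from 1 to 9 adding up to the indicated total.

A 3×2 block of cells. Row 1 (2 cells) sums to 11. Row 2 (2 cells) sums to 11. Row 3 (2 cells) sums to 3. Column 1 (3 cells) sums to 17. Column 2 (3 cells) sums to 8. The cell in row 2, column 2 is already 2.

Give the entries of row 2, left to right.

9, 2

3 in 2 cells must be {1,2}.
(1,2) = 5: the only remaining digit allowed by both the 11 across and the 8 down.
(2,1) = 11 − 2 = 9 completes the 11 across.
(3,2) = 8 − 7 = 1 completes the 8 down.
(1,1) = 11 − 5 = 6 completes the 11 across.
(3,1) = 3 − 1 = 2 completes the 3 across.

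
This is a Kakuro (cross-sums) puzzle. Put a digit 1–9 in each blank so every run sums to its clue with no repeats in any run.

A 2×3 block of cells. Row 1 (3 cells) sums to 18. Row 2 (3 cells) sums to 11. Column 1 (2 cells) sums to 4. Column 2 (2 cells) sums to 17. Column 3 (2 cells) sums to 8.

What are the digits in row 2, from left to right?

1 8 2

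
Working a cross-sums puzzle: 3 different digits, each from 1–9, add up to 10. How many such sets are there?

3 distinct digits from 1–9 sum between 6 and 24.
Enumerating: {1,2,7}, {1,3,6}, {1,4,5}, {2,3,5}.

4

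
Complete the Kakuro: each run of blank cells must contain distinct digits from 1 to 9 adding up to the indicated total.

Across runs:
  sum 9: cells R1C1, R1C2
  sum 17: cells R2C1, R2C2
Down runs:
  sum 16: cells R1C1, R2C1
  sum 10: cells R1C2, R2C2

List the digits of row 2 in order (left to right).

9 8

17 in 2 cells must be {8,9}; 16 in 2 cells must be {7,9}.
The 9 across and the 16 down share only 7, so R1C1 = 7.
R1C2 = 9 − 7 = 2 completes the 9 across.
R2C1 = 16 − 7 = 9 completes the 16 down.
R2C2 = 17 − 9 = 8 completes the 17 across.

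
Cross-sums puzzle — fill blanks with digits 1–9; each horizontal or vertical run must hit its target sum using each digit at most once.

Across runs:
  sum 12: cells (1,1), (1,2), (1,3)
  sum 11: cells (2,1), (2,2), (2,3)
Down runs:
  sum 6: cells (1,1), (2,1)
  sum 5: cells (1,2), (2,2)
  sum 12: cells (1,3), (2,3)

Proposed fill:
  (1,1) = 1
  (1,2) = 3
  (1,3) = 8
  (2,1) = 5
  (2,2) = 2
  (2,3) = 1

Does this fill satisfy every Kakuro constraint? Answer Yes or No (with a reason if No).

No — the across run (2,1)–(2,3) sums to 8, not 11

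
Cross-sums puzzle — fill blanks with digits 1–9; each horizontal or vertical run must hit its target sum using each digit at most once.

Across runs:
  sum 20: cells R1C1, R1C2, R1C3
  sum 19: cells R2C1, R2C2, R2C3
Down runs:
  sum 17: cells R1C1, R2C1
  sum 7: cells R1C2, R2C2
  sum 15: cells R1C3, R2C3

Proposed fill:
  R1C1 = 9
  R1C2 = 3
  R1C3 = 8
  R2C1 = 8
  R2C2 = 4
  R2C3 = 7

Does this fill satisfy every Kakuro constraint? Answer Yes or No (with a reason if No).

Across: 9+3+8=20; 8+4+7=19. Down: 9+8=17; 3+4=7; 8+7=15. No digit repeats within any run.

Yes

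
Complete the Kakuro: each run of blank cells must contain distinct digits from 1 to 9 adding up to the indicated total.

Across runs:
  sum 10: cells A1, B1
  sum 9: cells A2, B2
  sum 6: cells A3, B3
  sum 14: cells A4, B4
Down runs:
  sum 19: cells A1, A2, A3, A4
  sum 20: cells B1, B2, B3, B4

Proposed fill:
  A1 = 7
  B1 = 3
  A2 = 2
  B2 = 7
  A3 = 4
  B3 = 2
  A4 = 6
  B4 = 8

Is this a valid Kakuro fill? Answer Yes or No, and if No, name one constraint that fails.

Across: 7+3=10; 2+7=9; 4+2=6; 6+8=14. Down: 7+2+4+6=19; 3+7+2+8=20. No digit repeats within any run.

Yes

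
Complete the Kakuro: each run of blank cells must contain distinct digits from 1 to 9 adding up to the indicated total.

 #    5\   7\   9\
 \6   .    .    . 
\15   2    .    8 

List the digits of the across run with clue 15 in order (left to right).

2 5 8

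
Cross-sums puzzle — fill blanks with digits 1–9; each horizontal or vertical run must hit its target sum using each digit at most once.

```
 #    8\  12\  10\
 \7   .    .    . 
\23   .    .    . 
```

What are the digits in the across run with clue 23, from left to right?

6 8 9

7 in 3 cells must be {1,2,4}; 23 in 3 cells must be {6,8,9}.
The 7 across and the 12 down share only 4, so R1C2 = 4.
The 23 across and the 8 down share only 6, so R2C1 = 6.
R2C2 = 12 − 4 = 8 completes the 12 down.
R2C3 = 23 − 14 = 9 completes the 23 across.
R1C1 = 8 − 6 = 2 completes the 8 down.
R1C3 = 7 − 6 = 1 completes the 7 across.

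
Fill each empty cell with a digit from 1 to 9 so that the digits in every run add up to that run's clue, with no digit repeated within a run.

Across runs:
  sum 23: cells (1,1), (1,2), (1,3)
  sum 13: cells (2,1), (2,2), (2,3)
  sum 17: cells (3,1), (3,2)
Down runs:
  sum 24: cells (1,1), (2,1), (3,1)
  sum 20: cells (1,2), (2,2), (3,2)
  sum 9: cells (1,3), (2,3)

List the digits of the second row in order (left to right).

7 5 1

23 in 3 cells must be {6,8,9}; 17 in 2 cells must be {8,9}; 24 in 3 cells must be {7,8,9}.
Nothing is forced directly, so branch on (3,1), whose candidates are 8 or 9. If (3,1) = 9: that forces (1,1) = 8, (1,3) = 6, (2,1) = 7, after which (2,3) would have to be in {1,2,4,5} for the 13 across but in {3} for the 9 down — contradiction. So (3,1) = 8.
Given what's placed, (1,1) must be 9 to fit the 23 across and 24 down.
(2,1) = 24 − 17 = 7 completes the 24 down.
(3,2) = 17 − 8 = 9 completes the 17 across.
No cell is forced outright now. (2,2) can only be 4 or 5 (the digits allowed by both its 13 across and its 20 down). If (2,2) = 4: then (1,2) would have to be in {6,8} for the 23 across but in {7} for the 20 down — contradiction. So (2,2) = 5.
(1,2) = 20 − 14 = 6 completes the 20 down.
(1,3) = 23 − 15 = 8 completes the 23 across.
(2,3) = 13 − 12 = 1 completes the 13 across.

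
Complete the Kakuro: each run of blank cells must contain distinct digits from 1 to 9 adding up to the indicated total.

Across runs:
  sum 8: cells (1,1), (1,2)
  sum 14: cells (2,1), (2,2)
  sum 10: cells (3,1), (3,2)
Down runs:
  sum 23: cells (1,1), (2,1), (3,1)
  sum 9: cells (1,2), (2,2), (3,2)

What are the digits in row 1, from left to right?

23 in 3 cells must be {6,8,9}.
The 8 across and the 23 down share only 6, so (1,1) = 6.
(1,2) = 8 − 6 = 2 completes the 8 across.
Given what's placed, (2,2) must be 6 to fit the 14 across and 9 down.
(3,2) = 9 − 8 = 1 completes the 9 down.
(2,1) = 14 − 6 = 8 completes the 14 across.
(3,1) = 10 − 1 = 9 completes the 10 across.

6, 2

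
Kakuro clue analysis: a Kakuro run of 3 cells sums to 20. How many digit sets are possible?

4

3 distinct digits from 1–9 sum between 6 and 24.
Enumerating: {3,8,9}, {4,7,9}, {5,6,9}, {5,7,8}.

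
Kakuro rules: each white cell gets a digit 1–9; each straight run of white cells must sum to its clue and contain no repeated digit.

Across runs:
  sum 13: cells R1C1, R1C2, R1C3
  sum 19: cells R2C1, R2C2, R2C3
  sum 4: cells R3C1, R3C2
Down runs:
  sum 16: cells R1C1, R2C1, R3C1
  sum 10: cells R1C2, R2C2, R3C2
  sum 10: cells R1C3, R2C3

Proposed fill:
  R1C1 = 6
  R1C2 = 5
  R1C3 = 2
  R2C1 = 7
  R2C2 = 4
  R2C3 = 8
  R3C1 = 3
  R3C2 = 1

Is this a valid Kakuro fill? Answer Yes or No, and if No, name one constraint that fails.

Across: 6+5+2=13; 7+4+8=19; 3+1=4. Down: 6+7+3=16; 5+4+1=10; 2+8=10. No digit repeats within any run.

Yes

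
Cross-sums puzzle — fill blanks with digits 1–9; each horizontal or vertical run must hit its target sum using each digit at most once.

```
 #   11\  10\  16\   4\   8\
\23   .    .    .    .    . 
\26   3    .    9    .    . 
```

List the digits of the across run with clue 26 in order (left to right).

16 in 2 cells must be {7,9}; 4 in 2 cells must be {1,3}.
R1C1 = 11 − 3 = 8 completes the 11 down.
R1C3 = 16 − 9 = 7 completes the 16 down.
R2C4 = 1: the only remaining digit allowed by both the 26 across and the 4 down.
R1C4 = 4 − 1 = 3 completes the 4 down.
Given what's placed, R1C5 must be 1 to fit the 23 across and 8 down.
R2C5 = 8 − 1 = 7 completes the 8 down.
R1C2 = 23 − 19 = 4 completes the 23 across.
R2C2 = 26 − 20 = 6 completes the 26 across.

3 6 9 1 7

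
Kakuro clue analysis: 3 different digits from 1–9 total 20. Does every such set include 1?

No

Counterexample: {3,8,9} sums to 20 without using 1.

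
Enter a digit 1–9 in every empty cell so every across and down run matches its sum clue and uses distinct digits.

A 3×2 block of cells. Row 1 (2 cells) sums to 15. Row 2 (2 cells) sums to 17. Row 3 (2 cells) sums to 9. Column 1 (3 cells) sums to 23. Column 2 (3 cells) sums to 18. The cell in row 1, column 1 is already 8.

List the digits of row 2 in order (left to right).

9, 8

17 in 2 cells must be {8,9}; 23 in 3 cells must be {6,8,9}.
(1,2) = 15 − 8 = 7 completes the 15 across.
(2,1) = 9: the only remaining digit allowed by both the 17 across and the 23 down.
(2,2) = 17 − 9 = 8 completes the 17 across.
(3,1) = 23 − 17 = 6 completes the 23 down.
(3,2) = 9 − 6 = 3 completes the 9 across.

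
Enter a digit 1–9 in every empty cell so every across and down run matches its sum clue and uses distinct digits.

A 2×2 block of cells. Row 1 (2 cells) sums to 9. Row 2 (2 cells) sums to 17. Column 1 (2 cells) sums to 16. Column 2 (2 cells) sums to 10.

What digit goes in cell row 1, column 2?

17 in 2 cells must be {8,9}; 16 in 2 cells must be {7,9}.
The 9 across and the 16 down share only 7, so (1,1) = 7.
(1,2) = 9 − 7 = 2 completes the 9 across.
(2,1) = 16 − 7 = 9 completes the 16 down.
(2,2) = 17 − 9 = 8 completes the 17 across.

2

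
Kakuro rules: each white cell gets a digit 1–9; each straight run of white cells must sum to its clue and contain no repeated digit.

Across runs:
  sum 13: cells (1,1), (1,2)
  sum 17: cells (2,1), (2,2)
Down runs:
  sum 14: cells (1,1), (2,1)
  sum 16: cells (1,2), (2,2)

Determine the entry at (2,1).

17 in 2 cells must be {8,9}; 16 in 2 cells must be {7,9}.
The 17 across and the 16 down share only 9, so (2,2) = 9.
(1,2) = 16 − 9 = 7 completes the 16 down.
(2,1) = 17 − 9 = 8 completes the 17 across.
(1,1) = 13 − 7 = 6 completes the 13 across.

8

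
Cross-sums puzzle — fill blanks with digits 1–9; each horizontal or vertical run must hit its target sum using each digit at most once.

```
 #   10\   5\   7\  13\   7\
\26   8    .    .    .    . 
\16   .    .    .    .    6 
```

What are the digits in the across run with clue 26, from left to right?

16 in 5 cells must be {1,2,3,4,6}.
R1C5 = 7 − 6 = 1 completes the 7 down.
R2C1 = 10 − 8 = 2 completes the 10 down.
R2C4 = 4: the only remaining digit allowed by both the 16 across and the 13 down.
R1C4 = 13 − 4 = 9 completes the 13 down.
Nothing is forced directly, so branch on R2C2, whose candidates are 1 or 3. If R2C2 = 1: then R1C2 would have to be in {2,3,5,6} for the 26 across but in {4} for the 5 down — contradiction. So R2C2 = 3.
R1C2 = 5 − 3 = 2 completes the 5 down.
R1C3 = 26 − 20 = 6 completes the 26 across.

8, 2, 6, 9, 1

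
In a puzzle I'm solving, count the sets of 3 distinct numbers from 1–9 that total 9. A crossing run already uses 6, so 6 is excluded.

2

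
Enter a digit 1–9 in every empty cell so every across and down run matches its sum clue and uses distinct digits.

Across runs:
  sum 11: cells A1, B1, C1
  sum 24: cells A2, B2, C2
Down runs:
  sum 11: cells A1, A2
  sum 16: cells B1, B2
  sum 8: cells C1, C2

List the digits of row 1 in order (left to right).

24 in 3 cells must be {7,8,9}; 16 in 2 cells must be {7,9}.
The 11 across and the 16 down share only 7, so B1 = 7.
B2 = 16 − 7 = 9 completes the 16 down.
Given what's placed, C2 must be 7 to fit the 24 across and 8 down.
A1 = 3: the only remaining digit allowed by both the 11 across and the 11 down.
C1 = 11 − 10 = 1 completes the 11 across.
A2 = 24 − 16 = 8 completes the 24 across.

3 7 1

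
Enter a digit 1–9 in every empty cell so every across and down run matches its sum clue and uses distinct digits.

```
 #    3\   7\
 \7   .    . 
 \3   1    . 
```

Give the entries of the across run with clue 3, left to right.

3 in 2 cells must be {1,2}.
R1C1 = 3 − 1 = 2 completes the 3 down.
R1C2 = 7 − 2 = 5 completes the 7 across.
R2C2 = 3 − 1 = 2 completes the 3 across.

1 2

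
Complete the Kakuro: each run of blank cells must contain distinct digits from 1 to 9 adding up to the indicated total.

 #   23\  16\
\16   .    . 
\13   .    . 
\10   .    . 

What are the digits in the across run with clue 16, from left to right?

9 7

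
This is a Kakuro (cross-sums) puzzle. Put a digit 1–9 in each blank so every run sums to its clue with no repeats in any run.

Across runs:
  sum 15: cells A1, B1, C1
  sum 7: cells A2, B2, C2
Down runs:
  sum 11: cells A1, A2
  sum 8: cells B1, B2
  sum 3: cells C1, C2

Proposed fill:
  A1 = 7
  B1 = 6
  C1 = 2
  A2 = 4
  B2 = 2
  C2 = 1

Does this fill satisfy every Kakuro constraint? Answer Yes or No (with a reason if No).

Yes

Across: 7+6+2=15; 4+2+1=7. Down: 7+4=11; 6+2=8; 2+1=3. No digit repeats within any run.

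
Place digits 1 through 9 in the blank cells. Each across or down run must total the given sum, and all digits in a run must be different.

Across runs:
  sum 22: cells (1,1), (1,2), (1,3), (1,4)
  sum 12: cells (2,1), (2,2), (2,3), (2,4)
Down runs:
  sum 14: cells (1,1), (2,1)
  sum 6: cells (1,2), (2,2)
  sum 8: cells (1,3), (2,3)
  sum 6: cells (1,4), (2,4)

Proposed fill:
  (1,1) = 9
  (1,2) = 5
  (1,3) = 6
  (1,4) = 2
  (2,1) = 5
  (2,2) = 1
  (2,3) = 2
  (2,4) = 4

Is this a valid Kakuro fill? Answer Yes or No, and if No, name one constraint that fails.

Yes

Across: 9+5+6+2=22; 5+1+2+4=12. Down: 9+5=14; 5+1=6; 6+2=8; 2+4=6. No digit repeats within any run.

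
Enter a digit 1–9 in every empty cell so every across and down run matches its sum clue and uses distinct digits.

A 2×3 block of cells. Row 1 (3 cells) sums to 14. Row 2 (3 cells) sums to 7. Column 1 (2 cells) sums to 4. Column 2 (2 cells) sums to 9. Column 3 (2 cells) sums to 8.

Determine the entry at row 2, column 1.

1

7 in 3 cells must be {1,2,4}; 4 in 2 cells must be {1,3}.
The 7 across and the 4 down share only 1, so (2,1) = 1.
Given what's placed, (2,3) must be 2 to fit the 7 across and 8 down.
(1,1) = 4 − 1 = 3 completes the 4 down.
(1,3) = 8 − 2 = 6 completes the 8 down.
(2,2) = 7 − 3 = 4 completes the 7 across.
(1,2) = 14 − 9 = 5 completes the 14 across.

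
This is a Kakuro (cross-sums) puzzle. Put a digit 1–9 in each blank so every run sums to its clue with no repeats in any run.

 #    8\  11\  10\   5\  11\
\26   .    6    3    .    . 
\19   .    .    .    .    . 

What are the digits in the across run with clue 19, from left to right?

R2C2 = 11 − 6 = 5 completes the 11 down.
R2C3 = 10 − 3 = 7 completes the 10 down.
Nothing is forced directly, so branch on R2C1, whose candidates are 1 or 2. If R2C1 = 2: then R1C1 would have to be in {1,2,4,5,7,8,9} for the 26 across but in {6} for the 8 down — contradiction. So R2C1 = 1.
R1C1 = 8 − 1 = 7 completes the 8 down.
No cell is forced outright now. R2C4 can only be 2 or 4 (the digits allowed by both its 19 across and its 5 down). If R2C4 = 2: then R1C4 would have to be in {1,2,8,9} for the 26 across but in {3} for the 5 down — contradiction. So R2C4 = 4.
R1C4 = 5 − 4 = 1 completes the 5 down.
R1C5 = 26 − 17 = 9 completes the 26 across.
R2C5 = 19 − 17 = 2 completes the 19 across.

1, 5, 7, 4, 2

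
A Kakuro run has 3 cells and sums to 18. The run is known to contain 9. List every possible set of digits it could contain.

{1,8,9}; {2,7,9}; {3,6,9}; {4,5,9}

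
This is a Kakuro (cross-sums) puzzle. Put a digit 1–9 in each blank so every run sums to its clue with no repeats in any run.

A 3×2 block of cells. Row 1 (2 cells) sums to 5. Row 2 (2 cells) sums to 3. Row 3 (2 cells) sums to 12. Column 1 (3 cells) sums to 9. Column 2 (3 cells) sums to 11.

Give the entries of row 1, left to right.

3 in 2 cells must be {1,2}.
Nothing is forced directly, so branch on (3,1), whose candidates are 3 or 4 or 5. If (3,1) = 3: then (3,2) would have to be in {9} for the 12 across but in {1,2,3,4,5,6,7,8} for the 11 down — contradiction. If (3,1) = 5: that forces (2,1) = 1, (2,2) = 2, after which (3,2) would have to be in {7} for the 12 across but in {1,3,4,5,6,8} for the 11 down — contradiction. So (3,1) = 4.
Given what's placed, (2,1) must be 2 to fit the 3 across and 9 down.
(2,2) = 3 − 2 = 1 completes the 3 across.
(3,2) = 12 − 4 = 8 completes the 12 across.
(1,1) = 9 − 6 = 3 completes the 9 down.
(1,2) = 5 − 3 = 2 completes the 5 across.

3 2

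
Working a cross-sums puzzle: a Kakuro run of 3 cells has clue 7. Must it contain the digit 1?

Yes

The only way to make 7 from 3 distinct digits is {1,2,4}, which contains 1.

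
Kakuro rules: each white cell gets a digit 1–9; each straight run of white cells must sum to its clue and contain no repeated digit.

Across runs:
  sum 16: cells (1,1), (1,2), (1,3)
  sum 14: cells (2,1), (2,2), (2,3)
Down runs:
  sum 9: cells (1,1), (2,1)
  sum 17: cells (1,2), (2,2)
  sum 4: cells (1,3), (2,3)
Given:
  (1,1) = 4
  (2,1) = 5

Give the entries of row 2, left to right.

17 in 2 cells must be {8,9}; 4 in 2 cells must be {1,3}.
Given what's placed, (1,2) must be 9 to fit the 16 across and 17 down.
(1,3) = 16 − 13 = 3 completes the 16 across.
(2,2) = 17 − 9 = 8 completes the 17 down.
(2,3) = 14 − 13 = 1 completes the 14 across.

5 8 1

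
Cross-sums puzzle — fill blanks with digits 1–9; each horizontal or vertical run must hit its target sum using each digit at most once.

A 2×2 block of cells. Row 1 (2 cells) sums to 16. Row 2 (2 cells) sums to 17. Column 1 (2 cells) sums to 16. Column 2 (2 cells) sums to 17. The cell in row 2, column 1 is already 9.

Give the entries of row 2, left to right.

16 in 2 cells must be {7,9}; 17 in 2 cells must be {8,9}.
(1,1) = 16 − 9 = 7 completes the 16 down.
(1,2) = 16 − 7 = 9 completes the 16 across.
(2,2) = 17 − 9 = 8 completes the 17 across.

9 8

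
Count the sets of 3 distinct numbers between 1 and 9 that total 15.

3 distinct digits from 1–9 sum between 6 and 24.

8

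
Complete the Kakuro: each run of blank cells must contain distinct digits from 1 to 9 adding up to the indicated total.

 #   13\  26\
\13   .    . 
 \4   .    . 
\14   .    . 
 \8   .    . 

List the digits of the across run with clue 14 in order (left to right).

6 8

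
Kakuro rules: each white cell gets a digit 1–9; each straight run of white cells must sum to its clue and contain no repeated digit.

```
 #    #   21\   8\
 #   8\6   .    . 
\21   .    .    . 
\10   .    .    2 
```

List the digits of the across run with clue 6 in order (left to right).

R2C3 = 5: the only remaining digit allowed by both the 21 across and the 8 down.
R1C3 = 8 − 7 = 1 completes the 8 down.
R2C1 = 7: the only remaining digit allowed by both the 21 across and the 8 down.
R2C2 = 21 − 12 = 9 completes the 21 across.
R3C1 = 8 − 7 = 1 completes the 8 down.
R3C2 = 10 − 3 = 7 completes the 10 across.
R1C2 = 6 − 1 = 5 completes the 6 across.

5 1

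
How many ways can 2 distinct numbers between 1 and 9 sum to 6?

2

2 distinct digits from 1–9 sum between 3 and 17.
Enumerating: {1,5}, {2,4}.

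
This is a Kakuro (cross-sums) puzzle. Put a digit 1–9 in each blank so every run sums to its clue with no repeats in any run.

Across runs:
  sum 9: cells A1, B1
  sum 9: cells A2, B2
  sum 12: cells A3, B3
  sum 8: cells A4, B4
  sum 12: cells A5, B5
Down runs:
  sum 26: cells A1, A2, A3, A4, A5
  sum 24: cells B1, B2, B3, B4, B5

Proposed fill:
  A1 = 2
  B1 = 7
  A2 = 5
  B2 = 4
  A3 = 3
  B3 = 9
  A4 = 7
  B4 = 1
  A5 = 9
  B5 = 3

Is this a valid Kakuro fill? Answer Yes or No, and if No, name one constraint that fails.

Across: 2+7=9; 5+4=9; 3+9=12; 7+1=8; 9+3=12. Down: 2+5+3+7+9=26; 7+4+9+1+3=24. No digit repeats within any run.

Yes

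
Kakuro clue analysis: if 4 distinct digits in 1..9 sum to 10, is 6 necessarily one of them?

The only way to make 10 from 4 distinct digits is {1,2,3,4}, which does not contain 6.

No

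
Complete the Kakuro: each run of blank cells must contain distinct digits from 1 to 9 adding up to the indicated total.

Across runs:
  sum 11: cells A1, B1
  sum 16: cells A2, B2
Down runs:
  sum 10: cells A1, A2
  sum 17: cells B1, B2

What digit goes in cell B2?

16 in 2 cells must be {7,9}; 17 in 2 cells must be {8,9}.
The 16 across and the 17 down share only 9, so B2 = 9.
B1 = 17 − 9 = 8 completes the 17 down.
A2 = 16 − 9 = 7 completes the 16 across.
A1 = 11 − 8 = 3 completes the 11 across.

9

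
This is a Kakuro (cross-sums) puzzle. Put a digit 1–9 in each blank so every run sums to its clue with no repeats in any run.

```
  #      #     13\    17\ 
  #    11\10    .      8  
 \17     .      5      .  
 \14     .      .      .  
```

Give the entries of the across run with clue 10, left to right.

R1C2 = 10 − 8 = 2 completes the 10 across.
R3C2 = 13 − 7 = 6 completes the 13 down.
Nothing is forced directly, so branch on R2C3, whose candidates are 3 or 4. If R2C3 = 3: that forces R2C1 = 9, after which R3C1 would have to be in {1,3,5,7} for the 14 across but in {2} for the 11 down — contradiction. So R2C3 = 4.
R2C1 = 17 − 9 = 8 completes the 17 across.
R3C1 = 11 − 8 = 3 completes the 11 down.
R3C3 = 14 − 9 = 5 completes the 14 across.

2, 8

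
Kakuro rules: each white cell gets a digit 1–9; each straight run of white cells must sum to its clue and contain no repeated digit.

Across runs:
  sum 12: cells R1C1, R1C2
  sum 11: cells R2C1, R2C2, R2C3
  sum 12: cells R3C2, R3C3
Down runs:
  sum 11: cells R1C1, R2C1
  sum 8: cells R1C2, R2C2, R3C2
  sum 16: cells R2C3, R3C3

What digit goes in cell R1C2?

16 in 2 cells must be {7,9}.
The 11 across and the 16 down share only 7, so R2C3 = 7.
R3C3 = 16 − 7 = 9 completes the 16 down.
R2C1 = 3: the only remaining digit allowed by both the 11 across and the 11 down.
R2C2 = 11 − 10 = 1 completes the 11 across.
R3C2 = 12 − 9 = 3 completes the 12 across.
R1C1 = 11 − 3 = 8 completes the 11 down.
R1C2 = 12 − 8 = 4 completes the 12 across.

4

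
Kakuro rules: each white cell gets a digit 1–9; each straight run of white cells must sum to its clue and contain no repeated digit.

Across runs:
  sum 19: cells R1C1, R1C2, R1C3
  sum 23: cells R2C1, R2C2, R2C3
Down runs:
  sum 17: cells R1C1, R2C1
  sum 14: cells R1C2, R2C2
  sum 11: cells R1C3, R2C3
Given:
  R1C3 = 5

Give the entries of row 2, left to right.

23 in 3 cells must be {6,8,9}; 17 in 2 cells must be {8,9}.
Given what's placed, R1C1 must be 8 to fit the 19 across and 17 down.
R1C2 = 19 − 13 = 6 completes the 19 across.
R2C1 = 17 − 8 = 9 completes the 17 down.
R2C2 = 14 − 6 = 8 completes the 14 down.
R2C3 = 23 − 17 = 6 completes the 23 across.

9, 8, 6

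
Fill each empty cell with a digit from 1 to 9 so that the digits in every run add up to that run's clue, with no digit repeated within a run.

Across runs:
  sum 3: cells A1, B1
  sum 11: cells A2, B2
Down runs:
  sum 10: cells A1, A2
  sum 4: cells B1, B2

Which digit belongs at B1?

3 in 2 cells must be {1,2}; 4 in 2 cells must be {1,3}.
The 3 across and the 4 down share only 1, so B1 = 1.
B2 = 4 − 1 = 3 completes the 4 down.
A1 = 3 − 1 = 2 completes the 3 across.
A2 = 11 − 3 = 8 completes the 11 across.

1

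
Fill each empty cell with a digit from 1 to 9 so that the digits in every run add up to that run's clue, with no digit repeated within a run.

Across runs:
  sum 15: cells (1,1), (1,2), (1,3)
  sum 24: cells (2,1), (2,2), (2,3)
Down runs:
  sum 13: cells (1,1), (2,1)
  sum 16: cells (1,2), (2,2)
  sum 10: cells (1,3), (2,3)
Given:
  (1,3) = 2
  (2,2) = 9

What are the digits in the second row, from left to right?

7 9 8

24 in 3 cells must be {7,8,9}; 16 in 2 cells must be {7,9}.
(1,2) = 16 − 9 = 7 completes the 16 down.
(2,3) = 10 − 2 = 8 completes the 10 down.
(1,1) = 15 − 9 = 6 completes the 15 across.
(2,1) = 24 − 17 = 7 completes the 24 across.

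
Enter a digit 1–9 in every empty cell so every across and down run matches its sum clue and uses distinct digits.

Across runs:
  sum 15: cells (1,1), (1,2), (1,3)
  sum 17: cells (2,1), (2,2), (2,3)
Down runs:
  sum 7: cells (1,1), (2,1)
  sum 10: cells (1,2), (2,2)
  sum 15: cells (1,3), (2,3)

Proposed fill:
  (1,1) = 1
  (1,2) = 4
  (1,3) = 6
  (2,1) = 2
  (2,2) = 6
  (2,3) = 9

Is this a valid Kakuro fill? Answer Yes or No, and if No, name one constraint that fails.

No — the across run (1,1)–(1,3) sums to 11, not 15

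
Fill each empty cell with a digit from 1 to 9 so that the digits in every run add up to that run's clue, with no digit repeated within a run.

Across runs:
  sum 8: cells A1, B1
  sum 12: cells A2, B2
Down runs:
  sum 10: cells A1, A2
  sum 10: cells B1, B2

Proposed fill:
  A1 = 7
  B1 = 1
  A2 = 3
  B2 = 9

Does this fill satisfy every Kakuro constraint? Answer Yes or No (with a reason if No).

Across: 7+1=8; 3+9=12. Down: 7+3=10; 1+9=10. No digit repeats within any run.

Yes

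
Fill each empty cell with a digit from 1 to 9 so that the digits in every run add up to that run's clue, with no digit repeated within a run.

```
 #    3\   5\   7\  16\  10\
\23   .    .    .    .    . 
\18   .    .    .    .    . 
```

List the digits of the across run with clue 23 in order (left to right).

3 in 2 cells must be {1,2}; 16 in 2 cells must be {7,9}.
Only 7 fits R2C4 under both its across sum 18 and down sum 16.
R1C4 = 16 − 7 = 9 completes the 16 down.
Nothing is forced directly, so branch on R2C5, whose candidates are 1 or 2 or 3. If R2C5 = 1: then R1C5 would have to be in {1,2,3,4,5,6,7,8} for the 23 across but in {9} for the 10 down — contradiction. If R2C5 = 2: that forces R1C5 = 8, R2C1 = 1, R2C2 = 3, R2C3 = 5, R1C1 = 2, after which R1C2 would have to be in {1,3} for the 23 across but in {2} for the 5 down — contradiction. So R2C5 = 3.
R1C5 = 10 − 3 = 7 completes the 10 down.
No cell is forced outright now. R2C2 can only be 1 or 2 (the digits allowed by both its 18 across and its 5 down). If R2C2 = 2: then R1C2 would have to be in {1,2,4} for the 23 across but in {3} for the 5 down — contradiction. So R2C2 = 1.
R1C2 = 5 − 1 = 4 completes the 5 down.
Given what's placed, R2C1 must be 2 to fit the 18 across and 3 down.
R2C3 = 18 − 13 = 5 completes the 18 across.
R1C1 = 3 − 2 = 1 completes the 3 down.
R1C3 = 23 − 21 = 2 completes the 23 across.

1 4 2 9 7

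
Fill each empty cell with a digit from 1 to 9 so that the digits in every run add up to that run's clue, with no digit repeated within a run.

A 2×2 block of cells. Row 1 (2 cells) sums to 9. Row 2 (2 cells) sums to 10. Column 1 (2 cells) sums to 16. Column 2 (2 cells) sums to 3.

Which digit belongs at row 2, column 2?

1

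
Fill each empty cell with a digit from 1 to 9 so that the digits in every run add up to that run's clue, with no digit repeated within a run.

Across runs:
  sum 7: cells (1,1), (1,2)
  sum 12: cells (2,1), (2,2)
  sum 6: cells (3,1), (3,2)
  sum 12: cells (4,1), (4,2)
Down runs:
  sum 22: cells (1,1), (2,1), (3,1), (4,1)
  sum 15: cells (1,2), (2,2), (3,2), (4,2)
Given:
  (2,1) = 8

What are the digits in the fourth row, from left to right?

(2,2) = 12 − 8 = 4 completes the 12 across.
No cell is forced outright now. (4,2) can only be 3 or 7 or 8 (the digits allowed by both its 12 across and its 15 down). If (4,2) = 7: that forces (3,2) = 1, (4,1) = 5, (1,2) = 3, after which (3,1) would have to be in {5} for the 6 across but in {2,3,6,7} for the 22 down — contradiction. If (4,2) = 8: that forces (4,1) = 4, (3,1) = 1, after which (3,2) would have to be in {5} for the 6 across but in {1,2} for the 15 down — contradiction. So (4,2) = 3.
(4,1) = 12 − 3 = 9 completes the 12 across.
No cell is forced outright now. (3,2) can only be 1 or 2 (the digits allowed by both its 6 across and its 15 down). If (3,2) = 1: then (1,2) would have to be in {1,2,3,4,5,6} for the 7 across but in {7} for the 15 down — contradiction. So (3,2) = 2.
(1,2) = 15 − 9 = 6 completes the 15 down.
(3,1) = 6 − 2 = 4 completes the 6 across.
(1,1) = 7 − 6 = 1 completes the 7 across.

9 3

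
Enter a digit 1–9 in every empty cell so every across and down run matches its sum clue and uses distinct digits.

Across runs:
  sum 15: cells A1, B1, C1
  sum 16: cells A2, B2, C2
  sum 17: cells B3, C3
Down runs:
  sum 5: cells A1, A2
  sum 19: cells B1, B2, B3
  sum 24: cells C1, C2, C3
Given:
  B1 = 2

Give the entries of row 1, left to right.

4 2 9

17 in 2 cells must be {8,9}; 24 in 3 cells must be {7,8,9}.
A1 = 4: the only remaining digit allowed by both the 15 across and the 5 down.
C1 = 15 − 6 = 9 completes the 15 across.
A2 = 5 − 4 = 1 completes the 5 down.
C3 = 8: the only remaining digit allowed by both the 17 across and the 24 down.
C2 = 24 − 17 = 7 completes the 24 down.
B3 = 17 − 8 = 9 completes the 17 across.
B2 = 16 − 8 = 8 completes the 16 across.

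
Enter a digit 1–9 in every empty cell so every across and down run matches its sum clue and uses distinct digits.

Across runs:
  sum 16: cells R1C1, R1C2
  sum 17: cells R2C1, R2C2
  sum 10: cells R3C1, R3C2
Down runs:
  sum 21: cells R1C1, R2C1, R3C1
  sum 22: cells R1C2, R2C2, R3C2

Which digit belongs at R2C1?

8

16 in 2 cells must be {7,9}; 17 in 2 cells must be {8,9}.
Nothing is forced directly, so branch on R1C1, whose candidates are 7 or 9. If R1C1 = 7: that forces R1C2 = 9, R2C2 = 8, after which R3C2 would have to be in {1,2,3,4,6,7,8,9} for the 10 across but in {5} for the 22 down — contradiction. So R1C1 = 9.
R1C2 = 16 − 9 = 7 completes the 16 across.
Given what's placed, R2C1 must be 8 to fit the 17 across and 21 down.
R2C2 = 17 − 8 = 9 completes the 17 across.
R3C1 = 21 − 17 = 4 completes the 21 down.
R3C2 = 10 − 4 = 6 completes the 10 across.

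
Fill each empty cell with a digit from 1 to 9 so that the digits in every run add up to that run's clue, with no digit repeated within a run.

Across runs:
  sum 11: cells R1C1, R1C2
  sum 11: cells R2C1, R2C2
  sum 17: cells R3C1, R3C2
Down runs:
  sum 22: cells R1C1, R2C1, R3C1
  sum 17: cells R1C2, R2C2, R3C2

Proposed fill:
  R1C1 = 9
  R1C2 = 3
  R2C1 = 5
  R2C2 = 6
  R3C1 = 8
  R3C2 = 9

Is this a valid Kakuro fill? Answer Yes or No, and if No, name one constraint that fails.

No — the across run R1C1–R1C2 sums to 12, not 11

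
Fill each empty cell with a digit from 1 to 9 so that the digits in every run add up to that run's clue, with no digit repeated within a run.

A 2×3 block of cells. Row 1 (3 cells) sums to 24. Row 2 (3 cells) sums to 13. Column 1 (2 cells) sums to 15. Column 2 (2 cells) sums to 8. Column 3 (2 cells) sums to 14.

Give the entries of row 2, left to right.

7 1 5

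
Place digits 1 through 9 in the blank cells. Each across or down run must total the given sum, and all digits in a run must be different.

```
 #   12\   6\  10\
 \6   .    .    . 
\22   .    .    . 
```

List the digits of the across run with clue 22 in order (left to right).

9, 5, 8

6 in 3 cells must be {1,2,3}.
The 6 across and the 12 down share only 3, so R1C1 = 3.
R2C1 = 12 − 3 = 9 completes the 12 down.
Given what's placed, R2C2 must be 5 to fit the 22 across and 6 down.
R2C3 = 22 − 14 = 8 completes the 22 across.
R1C2 = 6 − 5 = 1 completes the 6 down.
R1C3 = 6 − 4 = 2 completes the 6 across.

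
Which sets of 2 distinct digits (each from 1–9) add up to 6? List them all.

2 distinct digits from 1–9 sum between 3 and 17.

{1,5}; {2,4}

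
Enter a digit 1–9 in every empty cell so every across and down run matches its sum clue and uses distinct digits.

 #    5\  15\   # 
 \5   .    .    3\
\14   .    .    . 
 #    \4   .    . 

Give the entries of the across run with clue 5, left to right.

1, 4

4 in 2 cells must be {1,3}; 3 in 2 cells must be {1,2}.
The 4 across and the 3 down share only 1, so R3C3 = 1.
R2C3 = 3 − 1 = 2 completes the 3 down.
R3C2 = 4 − 1 = 3 completes the 4 across.
R1C2 = 4: the only remaining digit allowed by both the 5 across and the 15 down.
R2C2 = 15 − 7 = 8 completes the 15 down.
R1C1 = 5 − 4 = 1 completes the 5 across.
R2C1 = 14 − 10 = 4 completes the 14 across.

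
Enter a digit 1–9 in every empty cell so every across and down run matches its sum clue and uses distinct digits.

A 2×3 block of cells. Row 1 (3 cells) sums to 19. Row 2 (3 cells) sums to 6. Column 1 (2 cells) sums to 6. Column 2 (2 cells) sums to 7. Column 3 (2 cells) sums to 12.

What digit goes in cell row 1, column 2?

6 in 3 cells must be {1,2,3}.
The 6 across and the 12 down share only 3, so (2,3) = 3.
(1,3) = 12 − 3 = 9 completes the 12 down.
Nothing is forced directly, so branch on (1,1), whose candidates are 2 or 4. If (1,1) = 2: then (1,2) would have to be in {8} for the 19 across but in {1,2,3,4,5,6} for the 7 down — contradiction. So (1,1) = 4.
(1,2) = 19 − 13 = 6 completes the 19 across.
(2,1) = 6 − 4 = 2 completes the 6 down.
(2,2) = 6 − 5 = 1 completes the 6 across.

6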